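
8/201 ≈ 0.0398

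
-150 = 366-516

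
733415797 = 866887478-133471681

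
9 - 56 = -47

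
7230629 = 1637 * 4417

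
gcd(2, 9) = 1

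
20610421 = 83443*247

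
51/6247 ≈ 0.00816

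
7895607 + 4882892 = 12778499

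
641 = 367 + 274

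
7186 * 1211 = 8702246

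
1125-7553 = -6428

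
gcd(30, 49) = 1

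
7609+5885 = 13494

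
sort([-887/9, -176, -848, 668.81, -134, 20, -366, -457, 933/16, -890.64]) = [-890.64, -848, -457, -366, -176, -134, -887/9, 20, 933/16, 668.81]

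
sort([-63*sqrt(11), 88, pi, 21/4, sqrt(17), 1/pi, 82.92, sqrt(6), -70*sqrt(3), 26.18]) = [-63*sqrt(11), -70*sqrt(3), 1/pi, sqrt(6), pi, sqrt(17), 21/4, 26.18, 82.92, 88]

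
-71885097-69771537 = -141656634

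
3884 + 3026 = 6910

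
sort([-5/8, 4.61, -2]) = [-2, -5/8, 4.61]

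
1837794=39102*47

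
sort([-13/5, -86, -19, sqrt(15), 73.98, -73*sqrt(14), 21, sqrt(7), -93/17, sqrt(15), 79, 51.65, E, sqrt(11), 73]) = [-73*sqrt(14), -86, -19, -93/17, -13/5, sqrt(7), E, sqrt(11), sqrt(15), sqrt(15), 21, 51.65, 73, 73.98, 79]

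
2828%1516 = 1312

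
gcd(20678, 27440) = 98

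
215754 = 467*462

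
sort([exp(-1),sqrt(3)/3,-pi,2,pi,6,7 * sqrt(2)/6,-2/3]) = [-pi,-2/3,exp(-1),sqrt(3)/3,7 * sqrt(2)/6,2,pi,6]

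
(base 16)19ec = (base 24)bcc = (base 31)6s2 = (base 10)6636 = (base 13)3036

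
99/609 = 33/203 ≈ 0.163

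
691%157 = 63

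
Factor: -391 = -1*17^1*23^1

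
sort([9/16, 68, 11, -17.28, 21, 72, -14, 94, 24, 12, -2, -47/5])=[-17.28, -14, -47/5, -2, 9/16, 11, 12, 21, 24, 68, 72, 94]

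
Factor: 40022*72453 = 2^1*3^1*20011^1*24151^1 = 2899713966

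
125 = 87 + 38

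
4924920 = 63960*77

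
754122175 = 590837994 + 163284181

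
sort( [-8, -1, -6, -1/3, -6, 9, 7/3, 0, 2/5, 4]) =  [-8, -6, -6, -1, -1/3, 0, 2/5, 7/3, 4, 9]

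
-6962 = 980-7942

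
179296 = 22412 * 8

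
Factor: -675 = -1 * 3^3 * 5^2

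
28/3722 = 14/1861 ≈ 0.00752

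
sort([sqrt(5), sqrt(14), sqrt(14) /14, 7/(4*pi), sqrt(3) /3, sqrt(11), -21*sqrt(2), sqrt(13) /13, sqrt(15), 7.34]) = [-21*sqrt(2), sqrt(14) /14, sqrt(13) /13, 7/(4*pi), sqrt(3) /3, sqrt(5), sqrt(11), sqrt(14), sqrt(15), 7.34]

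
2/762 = 1/381 ≈ 0.00262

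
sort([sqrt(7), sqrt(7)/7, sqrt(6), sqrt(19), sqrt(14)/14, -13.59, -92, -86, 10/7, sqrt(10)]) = [-92, -86, -13.59, sqrt(14)/14, sqrt(7)/7, 10/7, sqrt(6), sqrt(7), sqrt(10), sqrt(19)]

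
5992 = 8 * 749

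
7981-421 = 7560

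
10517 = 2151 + 8366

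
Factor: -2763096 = -1*2^3*3^1*7^1*16447^1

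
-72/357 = -24/119 ≈ -0.202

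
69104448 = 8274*8352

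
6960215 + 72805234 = 79765449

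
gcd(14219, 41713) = 59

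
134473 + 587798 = 722271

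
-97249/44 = -2210 - 9/44 ≈ -2210.20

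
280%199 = 81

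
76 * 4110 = 312360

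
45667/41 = 1113 + 34/41 ≈ 1113.83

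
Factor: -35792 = -1*2^4*2237^1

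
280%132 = 16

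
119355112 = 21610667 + 97744445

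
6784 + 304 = 7088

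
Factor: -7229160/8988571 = -1*2^3*3^2*5^1*43^1*467^1*8988571^(-1)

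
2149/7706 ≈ 0.279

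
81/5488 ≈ 0.0148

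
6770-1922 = 4848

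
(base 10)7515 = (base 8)16533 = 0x1d5b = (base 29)8r4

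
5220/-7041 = -1740/2347 ≈ -0.741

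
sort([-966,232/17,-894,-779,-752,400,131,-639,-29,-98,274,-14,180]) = [-966,-894,-779,-752,-639,-98,-29,-14,232/17,131,180,274,400]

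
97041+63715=160756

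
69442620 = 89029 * 780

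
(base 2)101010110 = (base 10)342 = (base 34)a2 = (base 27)ci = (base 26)d4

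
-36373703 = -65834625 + 29460922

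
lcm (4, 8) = 8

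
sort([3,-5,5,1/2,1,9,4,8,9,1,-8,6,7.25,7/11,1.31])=[-8,-5,1/2,7/11,1,1,1.31,3,4,5,6,7.25,8,9,9]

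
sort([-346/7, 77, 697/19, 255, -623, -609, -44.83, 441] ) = [-623, -609, -346/7, -44.83, 697/19, 77, 255, 441] 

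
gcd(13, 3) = 1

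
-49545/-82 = 604 + 17/82≈604.21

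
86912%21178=2200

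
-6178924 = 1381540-7560464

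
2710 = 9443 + -6733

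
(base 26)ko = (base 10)544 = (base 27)k4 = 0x220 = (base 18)1c4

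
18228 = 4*4557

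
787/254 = 3 + 25/254 ≈ 3.10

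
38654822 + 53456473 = 92111295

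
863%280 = 23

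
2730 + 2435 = 5165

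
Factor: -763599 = -1 * 3^1 * 29^1 * 67^1 * 131^1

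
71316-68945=2371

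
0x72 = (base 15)79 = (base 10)114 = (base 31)3l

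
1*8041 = 8041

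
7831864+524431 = 8356295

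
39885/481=82 + 443/481 ≈ 82.92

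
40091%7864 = 771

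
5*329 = 1645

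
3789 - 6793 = -3004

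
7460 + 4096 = 11556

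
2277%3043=2277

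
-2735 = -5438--2703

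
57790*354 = 20457660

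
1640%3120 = 1640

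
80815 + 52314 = 133129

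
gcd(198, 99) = 99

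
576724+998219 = 1574943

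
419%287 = 132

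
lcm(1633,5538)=127374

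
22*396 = 8712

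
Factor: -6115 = -1 * 5^1 * 1223^1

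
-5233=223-5456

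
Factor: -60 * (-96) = 2^7 * 3^2 * 5^1 = 5760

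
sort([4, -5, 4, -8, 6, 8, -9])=[-9, -8, -5, 4, 4, 6, 8]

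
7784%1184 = 680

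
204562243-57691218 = 146871025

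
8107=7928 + 179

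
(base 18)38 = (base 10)62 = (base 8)76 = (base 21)2k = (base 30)22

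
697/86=8 + 9/86 ≈ 8.10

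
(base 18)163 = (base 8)663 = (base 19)13h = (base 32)dj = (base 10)435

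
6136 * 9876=60599136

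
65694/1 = 65694 = 65694.00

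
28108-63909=-35801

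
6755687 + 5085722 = 11841409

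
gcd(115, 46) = 23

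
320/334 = 160/167 ≈ 0.958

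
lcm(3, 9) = 9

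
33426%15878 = 1670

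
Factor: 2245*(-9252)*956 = -1*2^4*3^2*5^1*239^1*257^1*449^1 = -19856827440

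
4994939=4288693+706246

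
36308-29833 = 6475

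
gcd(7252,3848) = 148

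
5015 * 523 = 2622845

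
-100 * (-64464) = 6446400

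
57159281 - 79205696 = -22046415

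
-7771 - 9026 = -16797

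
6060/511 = 11 + 439/511 ≈ 11.86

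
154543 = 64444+90099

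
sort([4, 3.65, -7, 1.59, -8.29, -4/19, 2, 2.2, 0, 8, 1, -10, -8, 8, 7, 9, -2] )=[-10, -8.29, -8, -7, -2, -4/19, 0, 1, 1.59, 2, 2.2, 3.65, 4, 7, 8, 8, 9] 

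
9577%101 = 83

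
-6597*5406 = -35663382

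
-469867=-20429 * 23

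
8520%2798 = 126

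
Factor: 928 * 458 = 2^6 * 29^1 * 229^1 = 425024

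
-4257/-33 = 129 = 129.00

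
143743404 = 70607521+73135883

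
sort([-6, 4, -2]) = [-6, -2, 4]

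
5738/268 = 21 + 55/134 ≈ 21.41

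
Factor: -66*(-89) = 2^1*3^1*11^1*89^1 = 5874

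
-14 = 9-23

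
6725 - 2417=4308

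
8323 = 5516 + 2807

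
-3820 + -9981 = -13801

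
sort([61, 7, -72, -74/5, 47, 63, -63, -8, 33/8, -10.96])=[-72, -63, -74/5, -10.96, -8, 33/8, 7, 47, 61, 63]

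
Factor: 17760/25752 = 2^2*5^1*29^(-1) = 20/29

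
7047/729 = 9 + 2/3 ≈ 9.67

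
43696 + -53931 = -10235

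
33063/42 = 11021/14 ≈ 787.21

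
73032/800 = 91 + 29/100 = 91.29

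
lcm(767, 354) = 4602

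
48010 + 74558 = 122568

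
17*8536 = 145112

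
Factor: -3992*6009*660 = -1*2^5*3^2*5^1*11^1*499^1*2003^1 = -15832032480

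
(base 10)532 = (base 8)1024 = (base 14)2a0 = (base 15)257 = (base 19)190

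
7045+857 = 7902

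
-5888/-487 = 12 + 44/487 ≈ 12.09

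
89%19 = 13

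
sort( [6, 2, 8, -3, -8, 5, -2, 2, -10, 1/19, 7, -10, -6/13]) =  [-10, -10, -8, -3, -2, -6/13, 1/19, 2, 2, 5, 6, 7, 8]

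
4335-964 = 3371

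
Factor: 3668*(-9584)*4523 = -1*2^6*7^1*131^1*599^1*4523^1 = -159002048576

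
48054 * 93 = 4469022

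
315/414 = 35/46 ≈ 0.761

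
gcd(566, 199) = 1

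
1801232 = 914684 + 886548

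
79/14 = 5 + 9/14 ≈ 5.64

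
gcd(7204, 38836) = 4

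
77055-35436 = 41619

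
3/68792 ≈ 0.0000436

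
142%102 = 40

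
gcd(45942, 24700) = 494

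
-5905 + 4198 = -1707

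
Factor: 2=2^1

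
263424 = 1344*196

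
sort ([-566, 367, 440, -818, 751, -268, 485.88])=[-818, -566, -268, 367, 440, 485.88, 751]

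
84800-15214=69586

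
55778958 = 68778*811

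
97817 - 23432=74385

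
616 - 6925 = -6309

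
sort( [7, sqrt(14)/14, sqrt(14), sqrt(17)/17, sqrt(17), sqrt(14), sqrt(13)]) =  [sqrt(17)/17, sqrt(14)/14, sqrt(13), sqrt(14), sqrt(14), sqrt(17), 7]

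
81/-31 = -2-19/31 ≈ -2.61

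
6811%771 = 643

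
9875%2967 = 974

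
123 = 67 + 56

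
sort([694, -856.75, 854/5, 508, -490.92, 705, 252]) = [-856.75, -490.92, 854/5, 252, 508, 694, 705]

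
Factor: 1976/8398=2^2 * 17^(-1)=4/17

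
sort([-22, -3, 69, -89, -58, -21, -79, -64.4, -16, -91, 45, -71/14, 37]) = [-91, -89, -79, -64.4, -58, -22, -21, -16, -71/14, -3, 37, 45, 69]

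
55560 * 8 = 444480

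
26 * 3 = 78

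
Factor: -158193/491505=-1 * 3^5 * 5^ (-1) * 151^ (-1)=-243/755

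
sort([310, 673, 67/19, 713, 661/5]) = [67/19, 661/5, 310, 673, 713]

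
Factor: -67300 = -1*2^2*5^2*673^1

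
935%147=53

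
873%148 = 133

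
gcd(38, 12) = 2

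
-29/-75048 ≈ 0.000386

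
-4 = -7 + 3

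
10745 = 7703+3042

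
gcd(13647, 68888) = 1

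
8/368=1/46 ≈ 0.0217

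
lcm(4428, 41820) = 376380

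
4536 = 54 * 84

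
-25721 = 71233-96954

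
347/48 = 7+11/48 ≈ 7.23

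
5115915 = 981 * 5215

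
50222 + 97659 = 147881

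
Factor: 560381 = 47^1*11923^1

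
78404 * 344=26970976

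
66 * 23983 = 1582878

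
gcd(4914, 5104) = 2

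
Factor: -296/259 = -1*2^3*7^(-1) = -8/7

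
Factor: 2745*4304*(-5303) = -1*2^4*3^2*5^1*61^1*269^1*5303^1 = -62652187440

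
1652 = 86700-85048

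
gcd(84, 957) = 3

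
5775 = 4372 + 1403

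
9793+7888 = 17681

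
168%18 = 6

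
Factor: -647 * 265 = -1 * 5^1 * 53^1 * 647^1 = -171455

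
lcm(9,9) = 9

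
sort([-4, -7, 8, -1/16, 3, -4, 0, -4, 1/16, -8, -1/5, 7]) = [-8, -7, -4, -4, -4, -1/5, -1/16, 0, 1/16, 3, 7, 8]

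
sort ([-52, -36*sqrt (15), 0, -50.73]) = [-36*sqrt (15), -52, -50.73, 0]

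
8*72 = 576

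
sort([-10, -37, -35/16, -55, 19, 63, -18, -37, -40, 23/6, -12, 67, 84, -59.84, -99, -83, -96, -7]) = [-99, -96, -83, -59.84, -55, -40, -37, -37, -18, -12, -10, -7, -35/16, 23/6, 19, 63, 67, 84]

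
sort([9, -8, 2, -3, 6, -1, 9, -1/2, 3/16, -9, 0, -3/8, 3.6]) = [-9, -8, -3, -1, -1/2, -3/8, 0, 3/16, 2, 3.6, 6, 9, 9]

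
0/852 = 0 = 0.00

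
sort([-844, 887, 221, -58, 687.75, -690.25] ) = [-844, -690.25, -58, 221, 687.75, 887] 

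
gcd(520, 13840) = 40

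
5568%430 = 408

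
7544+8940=16484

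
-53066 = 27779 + -80845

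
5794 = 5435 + 359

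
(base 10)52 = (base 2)110100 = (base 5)202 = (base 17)31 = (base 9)57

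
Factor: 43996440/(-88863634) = -1 * 2^2 * 3^1 * 5^1 * 31^1 * 11827^1 * 44431817^(-1) = -21998220/44431817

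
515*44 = 22660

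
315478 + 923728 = 1239206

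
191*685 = 130835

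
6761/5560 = 1 + 1201/5560 ≈ 1.22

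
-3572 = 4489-8061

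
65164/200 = 325+41/50 = 325.82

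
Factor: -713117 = -1*713117^1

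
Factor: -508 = -1*2^2*127^1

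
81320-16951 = 64369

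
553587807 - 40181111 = 513406696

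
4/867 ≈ 0.00461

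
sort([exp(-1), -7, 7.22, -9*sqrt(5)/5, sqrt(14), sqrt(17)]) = [-7, -9*sqrt(5)/5, exp(-1), sqrt(14), sqrt(17), 7.22]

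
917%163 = 102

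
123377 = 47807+75570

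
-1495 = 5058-6553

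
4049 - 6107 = -2058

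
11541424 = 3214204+8327220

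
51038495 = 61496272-10457777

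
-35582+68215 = 32633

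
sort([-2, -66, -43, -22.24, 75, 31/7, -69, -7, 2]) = [-69, -66, -43, -22.24, -7, -2, 2, 31/7, 75]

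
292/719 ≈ 0.406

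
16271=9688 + 6583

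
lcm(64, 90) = 2880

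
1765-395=1370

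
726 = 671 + 55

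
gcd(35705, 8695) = 185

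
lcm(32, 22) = 352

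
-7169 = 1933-9102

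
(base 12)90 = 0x6c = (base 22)4k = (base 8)154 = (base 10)108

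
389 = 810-421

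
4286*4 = 17144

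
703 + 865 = 1568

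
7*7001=49007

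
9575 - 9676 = -101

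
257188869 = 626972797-369783928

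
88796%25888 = 11132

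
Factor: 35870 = 2^1 * 5^1 * 17^1 * 211^1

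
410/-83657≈-0.00490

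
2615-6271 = -3656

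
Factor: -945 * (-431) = 3^3 * 5^1 * 7^1 * 431^1 = 407295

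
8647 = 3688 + 4959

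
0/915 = 0 = 0.00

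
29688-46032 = -16344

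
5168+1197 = 6365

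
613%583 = 30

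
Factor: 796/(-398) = -1 * 2^1 = -2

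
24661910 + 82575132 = 107237042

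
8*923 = 7384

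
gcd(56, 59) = 1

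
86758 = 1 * 86758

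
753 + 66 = 819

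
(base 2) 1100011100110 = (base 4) 1203212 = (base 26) 9b4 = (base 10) 6374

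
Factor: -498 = -1*2^1*3^1*83^1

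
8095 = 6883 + 1212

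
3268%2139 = 1129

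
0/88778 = 0 = 0.00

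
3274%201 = 58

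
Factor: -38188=-1 * 2^2 * 9547^1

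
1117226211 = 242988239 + 874237972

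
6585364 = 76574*86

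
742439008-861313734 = -118874726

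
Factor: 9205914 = 2^1*3^1*163^1*9413^1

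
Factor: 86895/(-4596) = -1 * 2^(-2) * 3^1 * 5^1 * 383^(-1) * 1931^1 = -28965/1532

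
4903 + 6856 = 11759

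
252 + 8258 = 8510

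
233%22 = 13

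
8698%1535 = 1023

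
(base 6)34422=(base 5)124120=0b1001100101110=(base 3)20201212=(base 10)4910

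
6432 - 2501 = 3931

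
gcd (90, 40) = 10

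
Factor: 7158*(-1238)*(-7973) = 2^2*3^1*7^1*17^1*67^1*619^1*1193^1 = 70653568692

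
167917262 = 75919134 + 91998128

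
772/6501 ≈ 0.119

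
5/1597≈0.00313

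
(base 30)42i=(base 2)111001011110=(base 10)3678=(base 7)13503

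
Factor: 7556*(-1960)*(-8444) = 2^7*5^1*7^2*1889^1*2111^1 = 125053613440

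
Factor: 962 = 2^1*13^1*37^1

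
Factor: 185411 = 31^1*5981^1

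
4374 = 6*729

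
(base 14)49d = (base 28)14r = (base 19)2ab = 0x39b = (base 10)923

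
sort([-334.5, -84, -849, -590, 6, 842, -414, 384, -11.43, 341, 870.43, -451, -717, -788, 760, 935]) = [-849, -788, -717, -590, -451, -414, -334.5, -84, -11.43, 6, 341, 384, 760, 842, 870.43, 935]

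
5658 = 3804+1854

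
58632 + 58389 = 117021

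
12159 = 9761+2398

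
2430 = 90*27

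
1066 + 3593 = 4659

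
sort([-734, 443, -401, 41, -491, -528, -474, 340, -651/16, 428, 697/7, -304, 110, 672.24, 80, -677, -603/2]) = [-734, -677, -528, -491, -474, -401, -304, -603/2, -651/16, 41, 80, 697/7, 110, 340, 428, 443, 672.24]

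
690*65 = 44850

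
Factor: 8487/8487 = 1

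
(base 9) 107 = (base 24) 3g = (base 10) 88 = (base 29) 31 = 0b1011000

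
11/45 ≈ 0.244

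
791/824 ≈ 0.960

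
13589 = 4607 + 8982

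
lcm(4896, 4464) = 151776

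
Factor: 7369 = 7369^1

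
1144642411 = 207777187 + 936865224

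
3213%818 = 759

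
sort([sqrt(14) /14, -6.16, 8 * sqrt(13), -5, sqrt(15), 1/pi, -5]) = [-6.16, -5, -5, sqrt(14) /14, 1/pi, sqrt(15), 8 * sqrt(13)]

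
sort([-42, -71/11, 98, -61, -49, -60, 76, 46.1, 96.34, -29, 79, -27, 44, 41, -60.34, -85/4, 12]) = [-61, -60.34, -60, -49, -42, -29, -27, -85/4, -71/11, 12, 41, 44, 46.1, 76, 79, 96.34, 98]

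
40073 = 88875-48802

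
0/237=0=0.00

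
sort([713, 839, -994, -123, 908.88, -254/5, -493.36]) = [-994, -493.36, -123, -254/5, 713, 839, 908.88]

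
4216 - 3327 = 889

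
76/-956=-19/239≈-0.0795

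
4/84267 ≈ 0.0000475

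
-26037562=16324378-42361940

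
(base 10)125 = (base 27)4h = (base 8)175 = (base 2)1111101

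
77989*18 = 1403802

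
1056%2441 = 1056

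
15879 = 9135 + 6744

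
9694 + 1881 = 11575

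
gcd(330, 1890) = 30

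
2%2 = 0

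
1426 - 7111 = -5685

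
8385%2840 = 2705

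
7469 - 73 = 7396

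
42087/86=489 + 33/86 ≈ 489.38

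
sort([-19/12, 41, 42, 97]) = [-19/12, 41, 42, 97]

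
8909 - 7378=1531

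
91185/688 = 132 + 369/688 ≈ 132.54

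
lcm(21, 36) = 252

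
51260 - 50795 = 465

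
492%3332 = 492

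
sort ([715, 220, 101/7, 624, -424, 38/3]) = [-424, 38/3, 101/7, 220, 624, 715]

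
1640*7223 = 11845720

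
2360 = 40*59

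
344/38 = 9 + 1/19 ≈ 9.05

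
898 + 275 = 1173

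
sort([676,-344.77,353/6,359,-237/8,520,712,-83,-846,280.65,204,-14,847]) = [-846,-344.77,-83,-237/8,-14,353/6,204,280.65,359,520,676,712,847]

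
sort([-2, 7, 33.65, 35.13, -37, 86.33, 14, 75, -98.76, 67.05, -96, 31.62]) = [-98.76, -96, -37, -2, 7, 14, 31.62, 33.65, 35.13, 67.05, 75, 86.33]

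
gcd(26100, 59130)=90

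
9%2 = 1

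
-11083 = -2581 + -8502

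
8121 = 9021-900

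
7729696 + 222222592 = 229952288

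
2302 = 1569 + 733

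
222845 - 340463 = -117618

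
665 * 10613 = 7057645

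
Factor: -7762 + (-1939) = -1 * 89^1 * 109^1 = -9701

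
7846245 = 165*47553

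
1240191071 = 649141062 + 591050009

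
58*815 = 47270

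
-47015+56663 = 9648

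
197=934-737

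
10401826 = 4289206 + 6112620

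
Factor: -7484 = -1 * 2^2 * 1871^1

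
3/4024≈0.000746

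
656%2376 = 656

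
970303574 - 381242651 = 589060923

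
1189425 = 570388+619037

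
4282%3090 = 1192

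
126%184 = 126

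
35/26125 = 7/5225 ≈ 0.00134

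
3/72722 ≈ 0.0000413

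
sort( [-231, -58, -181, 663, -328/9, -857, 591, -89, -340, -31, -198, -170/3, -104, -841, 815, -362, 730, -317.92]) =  [-857, -841, -362, -340, -317.92, -231, -198, -181, -104, -89, -58, -170/3, -328/9, -31, 591, 663, 730, 815]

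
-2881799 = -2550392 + -331407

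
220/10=22=22.00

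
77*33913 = 2611301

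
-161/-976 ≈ 0.165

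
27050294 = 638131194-611080900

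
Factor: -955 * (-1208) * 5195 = 2^3 * 5^2 * 151^1 * 191^1 * 1039^1 = 5993159800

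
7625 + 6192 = 13817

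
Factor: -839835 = -1 * 3^3 * 5^1 * 6221^1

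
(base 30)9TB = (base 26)D7B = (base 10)8981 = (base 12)5245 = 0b10001100010101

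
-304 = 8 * (-38)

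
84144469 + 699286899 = 783431368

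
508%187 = 134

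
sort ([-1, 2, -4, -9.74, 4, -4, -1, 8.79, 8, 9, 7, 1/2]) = [-9.74, -4, -4, -1, -1, 1/2, 2, 4, 7, 8, 8.79, 9]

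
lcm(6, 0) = 0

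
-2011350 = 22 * (-91425)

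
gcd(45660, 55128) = 12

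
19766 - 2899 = 16867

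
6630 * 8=53040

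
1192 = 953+239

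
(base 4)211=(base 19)1i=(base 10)37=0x25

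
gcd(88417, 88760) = 7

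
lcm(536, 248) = 16616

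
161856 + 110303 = 272159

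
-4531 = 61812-66343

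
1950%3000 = 1950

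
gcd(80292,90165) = 3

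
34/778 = 17/389 ≈ 0.0437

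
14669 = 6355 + 8314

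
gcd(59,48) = 1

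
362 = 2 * 181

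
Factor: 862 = 2^1*431^1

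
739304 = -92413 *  (-8)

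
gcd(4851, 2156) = 539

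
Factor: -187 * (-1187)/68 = 2^(-2) * 11^1 * 1187^1 = 13057/4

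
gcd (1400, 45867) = 1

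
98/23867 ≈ 0.00411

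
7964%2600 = 164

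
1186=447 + 739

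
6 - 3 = 3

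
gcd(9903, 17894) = 1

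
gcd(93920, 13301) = 1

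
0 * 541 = 0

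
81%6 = 3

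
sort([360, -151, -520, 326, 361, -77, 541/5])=[-520, -151, -77, 541/5, 326, 360, 361]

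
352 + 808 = 1160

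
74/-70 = -37/35 ≈ -1.06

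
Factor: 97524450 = 2^1 * 3^2 * 5^2 * 31^1 * 6991^1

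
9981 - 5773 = 4208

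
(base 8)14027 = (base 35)517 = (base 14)2367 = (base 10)6167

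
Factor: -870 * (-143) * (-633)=-1 * 2^1 * 3^2 * 5^1 * 11^1 * 13^1 * 29^1 * 211^1=-78751530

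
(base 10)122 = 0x7a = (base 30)42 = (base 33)3n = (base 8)172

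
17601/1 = 17601 = 17601.00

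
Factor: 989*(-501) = -1*3^1*23^1*43^1*167^1 = -495489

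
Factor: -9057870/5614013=-1 * 2^1 * 3^2 * 5^1 * 19^1 * 61^(-1) * 5297^1 * 92033^(-1)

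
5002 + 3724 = 8726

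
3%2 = 1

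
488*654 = 319152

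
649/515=1 + 134/515 ≈ 1.26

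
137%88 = 49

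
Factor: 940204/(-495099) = -1 * 2^2 * 3^(-3) * 11^(-1) * 1667^(-1) * 235051^1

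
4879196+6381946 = 11261142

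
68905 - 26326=42579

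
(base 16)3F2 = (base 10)1010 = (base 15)475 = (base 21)262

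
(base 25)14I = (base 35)L8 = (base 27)10E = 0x2E7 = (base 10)743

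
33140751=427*77613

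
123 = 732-609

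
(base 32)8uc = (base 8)21714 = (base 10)9164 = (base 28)bj8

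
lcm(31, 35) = 1085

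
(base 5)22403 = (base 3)2012101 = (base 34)1d5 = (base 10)1603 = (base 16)643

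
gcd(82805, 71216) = 1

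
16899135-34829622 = -17930487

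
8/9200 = 1/1150 ≈ 0.000870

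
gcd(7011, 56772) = 171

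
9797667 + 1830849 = 11628516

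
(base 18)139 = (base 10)387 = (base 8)603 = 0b110000011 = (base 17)15d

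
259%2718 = 259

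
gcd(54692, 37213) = 11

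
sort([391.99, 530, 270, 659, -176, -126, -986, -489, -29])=[-986, -489, -176, -126, -29, 270, 391.99, 530, 659]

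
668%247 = 174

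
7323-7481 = -158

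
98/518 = 7/37 ≈ 0.189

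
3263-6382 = -3119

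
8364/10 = 4182/5 = 836.40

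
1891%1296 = 595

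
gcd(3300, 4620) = 660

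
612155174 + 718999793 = 1331154967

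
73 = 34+39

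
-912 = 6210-7122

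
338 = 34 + 304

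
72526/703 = 103+117/703 ≈ 103.17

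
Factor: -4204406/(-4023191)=2^1*17^1*31^1*3989^1*4023191^(-1)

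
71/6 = 11 + 5/6 ≈ 11.83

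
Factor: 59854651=67^1 * 139^1 * 6427^1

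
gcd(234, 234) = 234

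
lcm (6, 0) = 0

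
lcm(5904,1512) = 123984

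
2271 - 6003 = -3732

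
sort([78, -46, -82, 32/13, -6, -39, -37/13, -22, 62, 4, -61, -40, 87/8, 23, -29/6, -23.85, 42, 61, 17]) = [-82, -61, -46, -40, -39, -23.85, -22, -6, -29/6, -37/13, 32/13, 4, 87/8, 17, 23, 42, 61, 62, 78]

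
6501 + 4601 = 11102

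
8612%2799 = 215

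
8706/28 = 4353/14 ≈ 310.93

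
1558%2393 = 1558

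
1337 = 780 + 557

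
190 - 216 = -26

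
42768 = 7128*6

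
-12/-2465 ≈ 0.00487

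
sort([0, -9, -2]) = [-9, -2, 0]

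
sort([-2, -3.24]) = [-3.24, -2]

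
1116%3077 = 1116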